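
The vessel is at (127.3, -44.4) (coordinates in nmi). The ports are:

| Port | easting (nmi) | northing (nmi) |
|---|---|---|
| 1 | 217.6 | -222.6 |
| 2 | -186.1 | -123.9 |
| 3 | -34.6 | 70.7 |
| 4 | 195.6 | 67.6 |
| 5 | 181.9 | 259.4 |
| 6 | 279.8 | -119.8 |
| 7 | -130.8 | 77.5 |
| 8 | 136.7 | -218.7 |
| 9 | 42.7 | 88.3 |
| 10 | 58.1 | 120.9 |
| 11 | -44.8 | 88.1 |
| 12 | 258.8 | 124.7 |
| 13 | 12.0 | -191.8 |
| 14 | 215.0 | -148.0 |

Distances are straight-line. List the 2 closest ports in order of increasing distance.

4, 14

Distances from (127.3, -44.4):
1: √((90.3)² + (-178.2)²) = √(8154.090 + 31755.240) = 199.8 nmi
2: √((-313.4)² + (-79.5)²) = √(98219.560 + 6320.250) = 323.3 nmi
3: √((-161.9)² + (115.1)²) = √(26211.610 + 13248.010) = 198.6 nmi
4: √((68.3)² + (112.0)²) = √(4664.890 + 12544.000) = 131.2 nmi
5: √((54.6)² + (303.8)²) = √(2981.160 + 92294.440) = 308.7 nmi
6: √((152.5)² + (-75.4)²) = √(23256.250 + 5685.160) = 170.1 nmi
7: √((-258.1)² + (121.9)²) = √(66615.610 + 14859.610) = 285.4 nmi
8: √((9.4)² + (-174.3)²) = √(88.360 + 30380.490) = 174.6 nmi
9: √((-84.6)² + (132.7)²) = √(7157.160 + 17609.290) = 157.4 nmi
10: √((-69.2)² + (165.3)²) = √(4788.640 + 27324.090) = 179.2 nmi
11: √((-172.1)² + (132.5)²) = √(29618.410 + 17556.250) = 217.2 nmi
12: √((131.5)² + (169.1)²) = √(17292.250 + 28594.810) = 214.2 nmi
13: √((-115.3)² + (-147.4)²) = √(13294.090 + 21726.760) = 187.1 nmi
14: √((87.7)² + (-103.6)²) = √(7691.290 + 10732.960) = 135.7 nmi
Sorted: 4 (131.2 nmi) < 14 (135.7 nmi) < 9 (157.4 nmi) < 6 (170.1 nmi) < …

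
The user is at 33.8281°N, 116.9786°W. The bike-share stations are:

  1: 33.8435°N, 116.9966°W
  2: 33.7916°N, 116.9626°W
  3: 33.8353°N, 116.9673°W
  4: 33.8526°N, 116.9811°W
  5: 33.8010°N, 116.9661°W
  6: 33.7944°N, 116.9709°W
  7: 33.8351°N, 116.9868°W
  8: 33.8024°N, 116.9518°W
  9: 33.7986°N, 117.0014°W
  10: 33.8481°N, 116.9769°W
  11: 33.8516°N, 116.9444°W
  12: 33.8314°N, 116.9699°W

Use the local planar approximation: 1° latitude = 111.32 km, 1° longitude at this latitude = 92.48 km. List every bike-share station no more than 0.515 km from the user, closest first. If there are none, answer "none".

none

Distances from 33.8281°N, 116.9786°W:
1: √((0.0154·111.32)² + (-0.0180·92.48)²) = √(2.938920 + 2.771026) = 2.3895 km
2: √((-0.0365·111.32)² + (0.0160·92.48)²) = √(16.509432 + 2.189453) = 4.3242 km
3: √((0.0072·111.32)² + (0.0113·92.48)²) = √(0.642409 + 1.092075) = 1.3170 km
4: √((0.0245·111.32)² + (-0.0025·92.48)²) = √(7.438383 + 0.053453) = 2.7371 km
5: √((-0.0271·111.32)² + (0.0125·92.48)²) = √(9.100913 + 1.336336) = 3.2307 km
6: √((-0.0337·111.32)² + (0.0077·92.48)²) = √(14.073632 + 0.507081) = 3.8185 km
7: √((0.0070·111.32)² + (-0.0082·92.48)²) = √(0.607215 + 0.575073) = 1.0873 km
8: √((-0.0257·111.32)² + (0.0268·92.48)²) = √(8.184886 + 6.142784) = 3.7852 km
9: √((-0.0295·111.32)² + (-0.0228·92.48)²) = √(10.784262 + 4.445958) = 3.9026 km
10: √((0.0200·111.32)² + (0.0017·92.48)²) = √(4.956857 + 0.024717) = 2.2319 km
11: √((0.0235·111.32)² + (0.0342·92.48)²) = √(6.843561 + 10.003405) = 4.1045 km
12: √((0.0033·111.32)² + (0.0087·92.48)²) = √(0.134950 + 0.647343) = 0.8845 km
Threshold 0.515 km: none within range.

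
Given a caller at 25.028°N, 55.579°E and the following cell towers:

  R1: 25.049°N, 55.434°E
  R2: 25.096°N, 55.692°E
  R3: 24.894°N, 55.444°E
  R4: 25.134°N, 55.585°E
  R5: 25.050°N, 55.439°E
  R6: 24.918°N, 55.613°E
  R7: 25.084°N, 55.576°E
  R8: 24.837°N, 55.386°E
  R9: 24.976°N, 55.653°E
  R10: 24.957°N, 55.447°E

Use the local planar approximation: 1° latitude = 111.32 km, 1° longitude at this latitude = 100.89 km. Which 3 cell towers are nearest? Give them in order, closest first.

R7, R9, R4

Distances from 25.028°N, 55.579°E:
R1: √((0.021·111.32)² + (-0.145·100.89)²) = √(5.46493 + 214.00910) = 14.815 km
R2: √((0.068·111.32)² + (0.113·100.89)²) = √(57.30127 + 129.97300) = 13.685 km
R3: √((-0.134·111.32)² + (-0.135·100.89)²) = √(222.51331 + 185.50849) = 20.200 km
R4: √((0.106·111.32)² + (0.006·100.89)²) = √(139.23811 + 0.36644) = 11.815 km
R5: √((0.022·111.32)² + (-0.140·100.89)²) = √(5.99780 + 199.50433) = 14.335 km
R6: √((-0.110·111.32)² + (0.034·100.89)²) = √(149.94492 + 11.76668) = 12.717 km
R7: √((0.056·111.32)² + (-0.003·100.89)²) = √(38.86176 + 0.09161) = 6.241 km
R8: √((-0.191·111.32)² + (-0.193·100.89)²) = √(452.07775 + 379.14983) = 28.831 km
R9: √((-0.052·111.32)² + (0.074·100.89)²) = √(33.50835 + 55.73907) = 9.447 km
R10: √((-0.071·111.32)² + (-0.132·100.89)²) = √(62.46879 + 177.35527) = 15.486 km
Sorted: R7 (6.241 km) < R9 (9.447 km) < R4 (11.815 km) < R6 (12.717 km) < R2 (13.685 km) < …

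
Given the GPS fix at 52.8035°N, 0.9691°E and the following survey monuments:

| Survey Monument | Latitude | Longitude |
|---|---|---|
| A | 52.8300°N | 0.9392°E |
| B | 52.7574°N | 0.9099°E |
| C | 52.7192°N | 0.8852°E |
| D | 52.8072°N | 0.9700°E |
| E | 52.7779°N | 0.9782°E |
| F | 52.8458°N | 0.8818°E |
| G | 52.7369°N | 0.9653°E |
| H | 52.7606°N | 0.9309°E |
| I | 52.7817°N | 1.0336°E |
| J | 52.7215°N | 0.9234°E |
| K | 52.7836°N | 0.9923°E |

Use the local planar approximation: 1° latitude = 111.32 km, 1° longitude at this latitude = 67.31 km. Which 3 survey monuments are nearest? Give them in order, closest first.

D, K, E

Distances from 52.8035°N, 0.9691°E:
A: √((0.0265·111.32)² + (-0.0299·67.31)²) = √(8.702382 + 4.050434) = 3.5711 km
B: √((-0.0461·111.32)² + (-0.0592·67.31)²) = √(26.335905 + 15.878249) = 6.4972 km
C: √((-0.0843·111.32)² + (-0.0839·67.31)²) = √(88.064636 + 31.892099) = 10.9525 km
D: √((0.0037·111.32)² + (0.0009·67.31)²) = √(0.169648 + 0.003670) = 0.4163 km
E: √((-0.0256·111.32)² + (0.0091·67.31)²) = √(8.121314 + 0.375182) = 2.9149 km
F: √((0.0423·111.32)² + (-0.0873·67.31)²) = √(22.173136 + 34.529292) = 7.5301 km
G: √((-0.0666·111.32)² + (-0.0038·67.31)²) = √(54.966091 + 0.065422) = 7.4183 km
H: √((-0.0429·111.32)² + (-0.0382·67.31)²) = √(22.806623 + 6.611285) = 5.4238 km
I: √((-0.0218·111.32)² + (0.0645·67.31)²) = √(5.889242 + 18.848579) = 4.9737 km
J: √((-0.0820·111.32)² + (-0.0457·67.31)²) = √(83.324765 + 9.462188) = 9.6326 km
K: √((-0.0199·111.32)² + (0.0232·67.31)²) = √(4.907412 + 2.438570) = 2.7103 km
Sorted: D (0.4163 km) < K (2.7103 km) < E (2.9149 km) < A (3.5711 km) < I (4.9737 km) < …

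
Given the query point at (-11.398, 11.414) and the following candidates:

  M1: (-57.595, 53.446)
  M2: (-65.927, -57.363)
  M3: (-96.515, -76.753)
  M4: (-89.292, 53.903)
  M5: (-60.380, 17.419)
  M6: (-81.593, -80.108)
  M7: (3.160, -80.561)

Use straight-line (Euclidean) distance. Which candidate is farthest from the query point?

Distances from (-11.398, 11.414):
M1: √((-46.197)² + (42.032)²) = √(2134.16281 + 1766.68902) = 62.457
M2: √((-54.529)² + (-68.777)²) = √(2973.41184 + 4730.27573) = 87.771
M3: √((-85.117)² + (-88.167)²) = √(7244.90369 + 7773.41989) = 122.549
M4: √((-77.894)² + (42.489)²) = √(6067.47524 + 1805.31512) = 88.729
M5: √((-48.982)² + (6.005)²) = √(2399.23632 + 36.06003) = 49.349
M6: √((-70.195)² + (-91.522)²) = √(4927.33803 + 8376.27648) = 115.341
M7: √((14.558)² + (-91.975)²) = √(211.93536 + 8459.40063) = 93.120
Maximum: M3 at 122.549.

M3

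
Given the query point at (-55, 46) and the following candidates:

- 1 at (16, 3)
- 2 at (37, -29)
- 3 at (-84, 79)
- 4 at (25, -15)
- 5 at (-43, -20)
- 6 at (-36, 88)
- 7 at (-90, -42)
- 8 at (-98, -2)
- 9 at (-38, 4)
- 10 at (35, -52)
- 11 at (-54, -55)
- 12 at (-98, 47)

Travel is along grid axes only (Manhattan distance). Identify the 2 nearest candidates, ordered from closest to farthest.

Distances from (-55, 46):
1: |71| + |-43| = 71 + 43 = 114
2: |92| + |-75| = 92 + 75 = 167
3: |-29| + |33| = 29 + 33 = 62
4: |80| + |-61| = 80 + 61 = 141
5: |12| + |-66| = 12 + 66 = 78
6: |19| + |42| = 19 + 42 = 61
7: |-35| + |-88| = 35 + 88 = 123
8: |-43| + |-48| = 43 + 48 = 91
9: |17| + |-42| = 17 + 42 = 59
10: |90| + |-98| = 90 + 98 = 188
11: |1| + |-101| = 1 + 101 = 102
12: |-43| + |1| = 43 + 1 = 44
Sorted: 12 (44) < 9 (59) < 6 (61) < 3 (62) < …

12, 9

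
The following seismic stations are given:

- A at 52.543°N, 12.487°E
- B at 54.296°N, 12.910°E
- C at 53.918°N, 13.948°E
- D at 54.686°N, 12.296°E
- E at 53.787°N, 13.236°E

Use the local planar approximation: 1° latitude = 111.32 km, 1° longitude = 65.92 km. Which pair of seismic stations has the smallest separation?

C and E

Pairwise distances:
C–E: √((-0.131·111.32)² + (-0.712·65.92)²) = √(212.66156 + 2202.89798) = 49.148 km
B–D: √((0.390·111.32)² + (-0.614·65.92)²) = √(1884.84486 + 1638.21591) = 59.355 km
B–E: √((-0.509·111.32)² + (0.326·65.92)²) = √(3210.56865 + 461.81666) = 60.600 km
B–C: √((-0.378·111.32)² + (1.038·65.92)²) = √(1770.63887 + 4681.97515) = 80.328 km
D–E: √((-0.899·111.32)² + (0.940·65.92)²) = √(10015.34188 + 3839.63644) = 117.707 km
C–D: √((0.768·111.32)² + (-1.652·65.92)²) = √(7309.18300 + 11859.17515) = 138.450 km
A–E: √((1.244·111.32)² + (0.749·65.92)²) = √(19177.28648 + 2437.79978) = 147.021 km
A–C: √((1.375·111.32)² + (1.461·65.92)²) = √(23428.89423 + 9275.44660) = 180.843 km
A–B: √((1.753·111.32)² + (0.423·65.92)²) = √(38081.16512 + 777.52638) = 197.126 km
A–D: √((2.143·111.32)² + (-0.191·65.92)²) = √(56910.28197 + 158.52623) = 238.891 km
Closest pair: C–E at 49.148 km.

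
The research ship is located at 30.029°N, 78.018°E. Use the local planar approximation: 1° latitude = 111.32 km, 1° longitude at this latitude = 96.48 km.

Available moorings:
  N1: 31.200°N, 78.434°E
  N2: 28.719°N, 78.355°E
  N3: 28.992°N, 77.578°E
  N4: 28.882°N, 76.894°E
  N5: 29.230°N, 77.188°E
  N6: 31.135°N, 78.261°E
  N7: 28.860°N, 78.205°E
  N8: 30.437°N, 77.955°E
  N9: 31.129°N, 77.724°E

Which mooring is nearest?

Distances from 30.029°N, 78.018°E:
N1: 136.395 km
N2: 149.410 km
N3: 122.997 km
N4: 167.521 km
N5: 119.682 km
N6: 125.332 km
N7: 131.378 km
N8: 45.823 km
N9: 125.694 km
Minimum: N8 at 45.823 km.

N8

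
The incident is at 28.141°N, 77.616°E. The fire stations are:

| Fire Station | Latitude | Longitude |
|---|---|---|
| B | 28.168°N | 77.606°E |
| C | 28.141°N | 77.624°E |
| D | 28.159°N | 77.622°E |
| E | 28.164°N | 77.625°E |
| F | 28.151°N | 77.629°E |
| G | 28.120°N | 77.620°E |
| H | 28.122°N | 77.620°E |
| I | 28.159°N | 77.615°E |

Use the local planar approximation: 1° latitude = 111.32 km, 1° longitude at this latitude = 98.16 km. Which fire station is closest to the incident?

Distances from 28.141°N, 77.616°E:
B: 3.162 km
C: 0.785 km
D: 2.089 km
E: 2.708 km
F: 1.693 km
G: 2.370 km
H: 2.151 km
I: 2.006 km
Minimum: C at 0.785 km.

C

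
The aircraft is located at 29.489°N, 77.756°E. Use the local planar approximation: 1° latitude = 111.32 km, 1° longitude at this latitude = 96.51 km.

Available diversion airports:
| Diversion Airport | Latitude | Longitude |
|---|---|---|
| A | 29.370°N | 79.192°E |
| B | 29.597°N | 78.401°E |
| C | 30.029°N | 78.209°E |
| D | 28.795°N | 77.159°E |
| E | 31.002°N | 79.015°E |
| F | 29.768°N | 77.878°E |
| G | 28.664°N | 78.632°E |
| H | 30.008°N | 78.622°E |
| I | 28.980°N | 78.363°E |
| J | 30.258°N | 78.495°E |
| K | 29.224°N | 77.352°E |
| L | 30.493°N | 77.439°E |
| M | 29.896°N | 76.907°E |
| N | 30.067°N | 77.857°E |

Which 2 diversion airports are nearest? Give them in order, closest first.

F, K

Distances from 29.489°N, 77.756°E:
A: √((-0.119·111.32)² + (1.436·96.51)²) = √(175.48513 + 19206.73353) = 139.220 km
B: √((0.108·111.32)² + (0.645·96.51)²) = √(144.54195 + 3874.93178) = 63.399 km
C: √((0.540·111.32)² + (0.453·96.51)²) = √(3613.54872 + 1911.35358) = 74.330 km
D: √((-0.694·111.32)² + (-0.597·96.51)²) = √(5968.50190 + 3319.65762) = 96.375 km
E: √((1.513·111.32)² + (1.259·96.51)²) = √(28367.70823 + 14763.72991) = 207.681 km
F: √((0.279·111.32)² + (0.122·96.51)²) = √(964.61676 + 138.63226) = 33.215 km
G: √((-0.825·111.32)² + (0.876·96.51)²) = √(8434.40192 + 7147.47827) = 124.827 km
H: √((0.519·111.32)² + (0.866·96.51)²) = √(3337.95987 + 6985.22525) = 101.603 km
I: √((-0.509·111.32)² + (0.607·96.51)²) = √(3210.56865 + 3431.80034) = 81.501 km
J: √((0.769·111.32)² + (0.739·96.51)²) = √(7328.22972 + 5086.66935) = 111.422 km
K: √((-0.265·111.32)² + (-0.404·96.51)²) = √(870.23820 + 1520.22322) = 48.892 km
L: √((1.004·111.32)² + (-0.317·96.51)²) = √(12491.47781 + 935.97264) = 115.877 km
M: √((0.407·111.32)² + (-0.849·96.51)²) = √(2052.74600 + 6713.67033) = 93.629 km
N: √((0.578·111.32)² + (0.101·96.51)²) = √(4140.01650 + 95.01395) = 65.077 km
Sorted: F (33.215 km) < K (48.892 km) < B (63.399 km) < N (65.077 km) < …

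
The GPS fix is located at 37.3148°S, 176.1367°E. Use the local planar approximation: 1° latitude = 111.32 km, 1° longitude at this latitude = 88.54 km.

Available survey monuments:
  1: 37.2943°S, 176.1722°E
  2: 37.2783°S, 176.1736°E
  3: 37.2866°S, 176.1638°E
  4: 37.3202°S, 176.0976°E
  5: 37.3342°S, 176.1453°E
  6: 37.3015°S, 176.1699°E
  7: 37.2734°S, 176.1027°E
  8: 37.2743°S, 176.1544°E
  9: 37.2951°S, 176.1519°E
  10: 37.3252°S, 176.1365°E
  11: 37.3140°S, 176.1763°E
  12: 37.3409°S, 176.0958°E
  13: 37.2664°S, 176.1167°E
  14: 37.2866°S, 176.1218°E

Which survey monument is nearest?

Distances from 37.3148°S, 176.1367°E:
1: 3.8842 km
2: 5.2138 km
3: 3.9512 km
4: 3.5137 km
5: 2.2899 km
6: 3.2913 km
7: 5.5047 km
8: 4.7731 km
9: 2.5730 km
10: 1.1579 km
11: 3.5073 km
12: 4.6428 km
13: 5.6714 km
14: 3.4052 km
Minimum: 10 at 1.1579 km.

10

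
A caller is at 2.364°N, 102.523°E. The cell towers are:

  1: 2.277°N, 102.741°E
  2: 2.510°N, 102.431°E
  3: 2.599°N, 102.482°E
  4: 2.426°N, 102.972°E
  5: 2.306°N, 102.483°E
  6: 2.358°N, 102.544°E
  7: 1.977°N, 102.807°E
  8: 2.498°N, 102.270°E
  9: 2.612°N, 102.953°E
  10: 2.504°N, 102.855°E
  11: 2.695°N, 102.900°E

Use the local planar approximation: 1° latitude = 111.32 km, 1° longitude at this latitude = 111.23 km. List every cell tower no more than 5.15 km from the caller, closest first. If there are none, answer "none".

Distances from 2.364°N, 102.523°E:
1: 26.111 km
2: 19.206 km
3: 26.555 km
4: 50.417 km
5: 7.841 km
6: 2.429 km
7: 53.421 km
8: 31.850 km
9: 55.225 km
10: 40.082 km
11: 55.822 km
Threshold 5.15 km: 6 (2.429 km) is within range.

6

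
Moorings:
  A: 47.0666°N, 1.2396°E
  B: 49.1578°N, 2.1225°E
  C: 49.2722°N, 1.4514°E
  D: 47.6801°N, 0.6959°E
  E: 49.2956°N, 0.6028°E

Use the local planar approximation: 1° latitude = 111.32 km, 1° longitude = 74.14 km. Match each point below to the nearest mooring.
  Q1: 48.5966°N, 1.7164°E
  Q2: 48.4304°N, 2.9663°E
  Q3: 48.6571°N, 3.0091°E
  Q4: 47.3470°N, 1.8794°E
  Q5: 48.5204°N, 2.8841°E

Q1 at 48.5966°N, 1.7164°E:
  A: √((-1.5300·111.32)² + (-0.4768·74.14)²) = √(29008.766144 + 1249.619106) = 173.9494 km
  B: √((0.5612·111.32)² + (0.4061·74.14)²) = √(3902.848741 + 906.506959) = 69.3495 km
  C: √((0.6756·111.32)² + (-0.2650·74.14)²) = √(5656.211978 + 386.008538) = 77.7317 km
  D: √((-0.9165·111.32)² + (-1.0205·74.14)²) = √(10409.055734 + 5724.415928) = 127.0176 km
  E: √((0.6990·111.32)² + (-1.1136·74.14)²) = √(6054.813169 + 6816.534042) = 113.4520 km
  → nearest: B (69.3495 km)
Q2 at 48.4304°N, 2.9663°E:
  A: √((-1.3638·111.32)² + (-1.7267·74.14)²) = √(23048.770709 + 16388.490036) = 198.5882 km
  B: √((0.7274·111.32)² + (-0.8438·74.14)²) = √(6556.815883 + 3913.670020) = 102.3254 km
  C: √((0.8418·111.32)² + (-1.5149·74.14)²) = √(8781.409667 + 12614.588691) = 146.2737 km
  D: √((-0.7503·111.32)² + (-2.2704·74.14)²) = √(6976.157679 + 28334.132443) = 187.9103 km
  E: √((0.8652·111.32)² + (-2.3635·74.14)²) = √(9276.398924 + 30705.514349) = 199.9548 km
  → nearest: B (102.3254 km)
Q3 at 48.6571°N, 3.0091°E:
  A: √((-1.5905·111.32)² + (-1.7695·74.14)²) = √(31348.281806 + 17211.007638) = 220.3617 km
  B: √((0.5007·111.32)² + (-0.8866·74.14)²) = √(3106.716172 + 4320.764711) = 86.1828 km
  C: √((0.6151·111.32)² + (-1.5577·74.14)²) = √(4688.542417 + 13337.449965) = 134.2609 km
  D: √((-0.9770·111.32)² + (-2.3132·74.14)²) = √(11828.659293 + 29412.472264) = 203.0791 km
  E: √((0.6385·111.32)² + (-2.4063·74.14)²) = √(5052.056496 + 31827.659667) = 192.0409 km
  → nearest: B (86.1828 km)
Q4 at 47.3470°N, 1.8794°E:
  A: √((-0.2804·111.32)² + (-0.6398·74.14)²) = √(974.321787 + 2250.057595) = 56.7836 km
  B: √((1.8108·111.32)² + (0.2431·74.14)²) = √(40633.793292 + 324.844173) = 202.3824 km
  C: √((1.9252·111.32)² + (-0.4280·74.14)²) = √(45930.175126 + 1006.914747) = 216.6497 km
  D: √((0.3331·111.32)² + (-1.1835·74.14)²) = √(1374.977719 + 7699.130623) = 95.2581 km
  E: √((1.9486·111.32)² + (-1.2766·74.14)²) = √(47053.484667 + 8958.078081) = 236.6676 km
  → nearest: A (56.7836 km)
Q5 at 48.5204°N, 2.8841°E:
  A: √((-1.4538·111.32)² + (-1.6445·74.14)²) = √(26191.219748 + 14865.274014) = 202.6240 km
  B: √((0.6374·111.32)² + (-0.7616·74.14)²) = √(5034.664248 + 3188.298935) = 90.6806 km
  C: √((0.7518·111.32)² + (-1.4327·74.14)²) = √(7004.079035 + 11282.768702) = 135.2289 km
  D: √((-0.8403·111.32)² + (-2.1882·74.14)²) = √(8750.142433 + 26319.594310) = 187.2692 km
  E: √((0.7752·111.32)² + (-2.2813·74.14)²) = √(7446.872589 + 28606.845098) = 189.8782 km
  → nearest: B (90.6806 km)

Q1→B; Q2→B; Q3→B; Q4→A; Q5→B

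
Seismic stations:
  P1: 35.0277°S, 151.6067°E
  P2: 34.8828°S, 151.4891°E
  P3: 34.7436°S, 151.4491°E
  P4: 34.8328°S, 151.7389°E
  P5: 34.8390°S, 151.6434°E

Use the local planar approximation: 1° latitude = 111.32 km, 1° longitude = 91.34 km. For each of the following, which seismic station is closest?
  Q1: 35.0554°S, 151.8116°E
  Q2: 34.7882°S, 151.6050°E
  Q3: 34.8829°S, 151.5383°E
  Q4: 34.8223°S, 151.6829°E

Q1→P1; Q2→P5; Q3→P2; Q4→P5

Q1 at 35.0554°S, 151.8116°E:
  P1: 18.9679 km
  P2: 35.1695 km
  P3: 47.9695 km
  P4: 25.6541 km
  P5: 28.5717 km
  → nearest: P1 (18.9679 km)
Q2 at 34.7882°S, 151.6050°E:
  P1: 26.6616 km
  P2: 14.9322 km
  P3: 15.0806 km
  P4: 13.1997 km
  P5: 6.6545 km
  → nearest: P5 (6.6545 km)
Q3 at 34.8829°S, 151.5383°E:
  P1: 17.2876 km
  P2: 4.4939 km
  P3: 17.5170 km
  P4: 19.1528 km
  P5: 10.7721 km
  → nearest: P2 (4.4939 km)
Q4 at 34.8223°S, 151.6829°E:
  P1: 23.9010 km
  P2: 18.9396 km
  P3: 23.0825 km
  P4: 5.2469 km
  P5: 4.0587 km
  → nearest: P5 (4.0587 km)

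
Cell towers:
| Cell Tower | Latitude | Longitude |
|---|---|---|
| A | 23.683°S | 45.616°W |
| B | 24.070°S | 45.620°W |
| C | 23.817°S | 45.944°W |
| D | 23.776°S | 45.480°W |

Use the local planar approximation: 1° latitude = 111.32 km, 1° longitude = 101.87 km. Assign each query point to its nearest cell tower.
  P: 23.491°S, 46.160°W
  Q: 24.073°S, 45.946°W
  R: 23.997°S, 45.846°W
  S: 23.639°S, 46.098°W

P→C; Q→C; R→C; S→C

P at 23.491°S, 46.160°W:
  A: √((-0.192·111.32)² + (0.544·101.87)²) = √(456.82394 + 3071.07492) = 59.396 km
  B: √((-0.579·111.32)² + (0.540·101.87)²) = √(4154.35421 + 3026.07810) = 84.737 km
  C: √((-0.326·111.32)² + (0.216·101.87)²) = √(1316.98733 + 484.17250) = 42.440 km
  D: √((-0.285·111.32)² + (0.680·101.87)²) = √(1006.55177 + 4798.55457) = 76.191 km
  → nearest: C (42.440 km)
Q at 24.073°S, 45.946°W:
  A: √((0.390·111.32)² + (0.330·101.87)²) = √(1884.84486 + 1130.10941) = 54.909 km
  B: √((0.003·111.32)² + (0.326·101.87)²) = √(0.11153 + 1102.87886) = 33.211 km
  C: √((0.256·111.32)² + (0.002·101.87)²) = √(812.13144 + 0.04151) = 28.499 km
  D: √((0.297·111.32)² + (0.466·101.87)²) = √(1093.09849 + 2253.53572) = 57.850 km
  → nearest: C (28.499 km)
R at 23.997°S, 45.846°W:
  A: √((0.314·111.32)² + (0.230·101.87)²) = √(1221.81567 + 548.96959) = 42.081 km
  B: √((-0.073·111.32)² + (0.226·101.87)²) = √(66.03773 + 530.04103) = 24.415 km
  C: √((0.180·111.32)² + (-0.098·101.87)²) = √(401.50541 + 99.66548) = 22.387 km
  D: √((0.221·111.32)² + (0.366·101.87)²) = √(605.24463 + 1390.12797) = 44.670 km
  → nearest: C (22.387 km)
S at 23.639°S, 46.098°W:
  A: √((-0.044·111.32)² + (0.482·101.87)²) = √(23.99119 + 2410.94159) = 49.345 km
  B: √((-0.431·111.32)² + (0.478·101.87)²) = √(2301.97676 + 2371.09200) = 68.360 km
  C: √((-0.178·111.32)² + (0.154·101.87)²) = √(392.63264 + 246.11272) = 25.273 km
  D: √((-0.137·111.32)² + (0.618·101.87)²) = √(232.58812 + 3963.41513) = 64.777 km
  → nearest: C (25.273 km)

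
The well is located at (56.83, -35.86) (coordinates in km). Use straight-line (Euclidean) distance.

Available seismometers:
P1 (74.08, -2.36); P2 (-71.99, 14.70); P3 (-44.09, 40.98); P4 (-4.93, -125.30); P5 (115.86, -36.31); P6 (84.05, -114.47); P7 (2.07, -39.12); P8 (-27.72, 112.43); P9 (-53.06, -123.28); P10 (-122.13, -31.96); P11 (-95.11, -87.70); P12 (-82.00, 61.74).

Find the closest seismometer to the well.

P1

Distances from (56.83, -35.86):
P1: 37.68 km
P2: 138.39 km
P3: 126.84 km
P4: 108.69 km
P5: 59.03 km
P6: 83.19 km
P7: 54.86 km
P8: 170.70 km
P9: 140.42 km
P10: 179.00 km
P11: 160.54 km
P12: 169.70 km
Minimum: P1 at 37.68 km.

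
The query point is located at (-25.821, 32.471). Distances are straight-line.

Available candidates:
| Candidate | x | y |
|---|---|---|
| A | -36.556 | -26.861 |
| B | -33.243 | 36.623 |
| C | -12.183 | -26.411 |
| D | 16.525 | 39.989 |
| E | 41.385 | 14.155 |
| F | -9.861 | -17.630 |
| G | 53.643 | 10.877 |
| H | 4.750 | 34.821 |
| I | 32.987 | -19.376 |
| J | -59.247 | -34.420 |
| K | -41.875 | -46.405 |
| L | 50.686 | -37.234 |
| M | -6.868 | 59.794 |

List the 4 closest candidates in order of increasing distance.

Distances from (-25.821, 32.471):
A: 60.295
B: 8.504
C: 60.441
D: 43.008
E: 69.657
F: 52.582
G: 82.346
H: 30.661
I: 78.400
J: 74.778
K: 80.493
L: 103.499
M: 33.253
Sorted: B (8.504) < H (30.661) < M (33.253) < D (43.008) < F (52.582) < A (60.295) < …

B, H, M, D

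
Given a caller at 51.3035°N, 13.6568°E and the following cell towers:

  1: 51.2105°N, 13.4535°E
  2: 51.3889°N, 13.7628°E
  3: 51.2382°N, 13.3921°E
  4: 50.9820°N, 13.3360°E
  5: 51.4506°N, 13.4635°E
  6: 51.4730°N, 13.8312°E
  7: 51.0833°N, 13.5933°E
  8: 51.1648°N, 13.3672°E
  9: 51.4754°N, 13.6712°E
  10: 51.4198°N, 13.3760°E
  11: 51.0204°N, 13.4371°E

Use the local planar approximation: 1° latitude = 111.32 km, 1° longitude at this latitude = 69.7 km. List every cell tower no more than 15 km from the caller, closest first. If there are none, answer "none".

2

Distances from 51.3035°N, 13.6568°E:
1: 17.5490 km
2: 12.0401 km
3: 19.8300 km
4: 42.2000 km
5: 21.2054 km
6: 22.4453 km
7: 24.9090 km
8: 25.4133 km
9: 19.1622 km
10: 23.4663 km
11: 35.0381 km
Threshold 15 km: 2 (12.0401 km) is within range.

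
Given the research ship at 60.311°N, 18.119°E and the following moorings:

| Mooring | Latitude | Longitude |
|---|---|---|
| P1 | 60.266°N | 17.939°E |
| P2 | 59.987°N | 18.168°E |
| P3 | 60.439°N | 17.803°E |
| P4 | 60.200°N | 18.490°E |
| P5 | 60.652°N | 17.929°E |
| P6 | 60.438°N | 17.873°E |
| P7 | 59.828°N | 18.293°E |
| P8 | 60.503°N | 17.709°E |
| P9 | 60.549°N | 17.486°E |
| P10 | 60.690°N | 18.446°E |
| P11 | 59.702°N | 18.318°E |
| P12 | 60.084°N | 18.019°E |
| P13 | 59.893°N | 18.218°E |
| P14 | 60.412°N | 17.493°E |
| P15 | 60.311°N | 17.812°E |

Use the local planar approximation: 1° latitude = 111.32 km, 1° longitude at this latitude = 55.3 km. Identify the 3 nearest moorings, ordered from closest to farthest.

P1, P15, P6

Distances from 60.311°N, 18.119°E:
P1: √((-0.045·111.32)² + (-0.180·55.3)²) = √(25.09409 + 99.08212) = 11.143 km
P2: √((-0.324·111.32)² + (0.049·55.3)²) = √(1300.87754 + 7.34247) = 36.169 km
P3: √((0.128·111.32)² + (-0.316·55.3)²) = √(203.03286 + 305.36864) = 22.548 km
P4: √((-0.111·111.32)² + (0.371·55.3)²) = √(152.68359 + 420.91857) = 23.950 km
P5: √((0.341·111.32)² + (-0.190·55.3)²) = √(1440.97071 + 110.39705) = 39.387 km
P6: √((0.127·111.32)² + (-0.246·55.3)²) = √(199.87286 + 185.06337) = 19.620 km
P7: √((-0.483·111.32)² + (0.174·55.3)²) = √(2890.95051 + 92.58673) = 54.622 km
P8: √((0.192·111.32)² + (-0.410·55.3)²) = √(456.82394 + 514.06493) = 31.159 km
P9: √((0.238·111.32)² + (-0.633·55.3)²) = √(701.94051 + 1225.34302) = 43.901 km
P10: √((0.379·111.32)² + (0.327·55.3)²) = √(1780.01973 + 326.99851) = 45.902 km
P11: √((-0.609·111.32)² + (0.199·55.3)²) = √(4596.01017 + 121.10342) = 68.681 km
P12: √((-0.227·111.32)² + (-0.100·55.3)²) = √(638.55471 + 30.58090) = 25.868 km
P13: √((-0.418·111.32)² + (0.099·55.3)²) = √(2165.20469 + 29.97234) = 46.853 km
P14: √((0.101·111.32)² + (-0.626·55.3)²) = √(126.41224 + 1198.39208) = 36.398 km
P15: √((0.000·111.32)² + (-0.307·55.3)²) = √(0.00000 + 288.22192) = 16.977 km
Sorted: P1 (11.143 km) < P15 (16.977 km) < P6 (19.620 km) < P3 (22.548 km) < P4 (23.950 km) < …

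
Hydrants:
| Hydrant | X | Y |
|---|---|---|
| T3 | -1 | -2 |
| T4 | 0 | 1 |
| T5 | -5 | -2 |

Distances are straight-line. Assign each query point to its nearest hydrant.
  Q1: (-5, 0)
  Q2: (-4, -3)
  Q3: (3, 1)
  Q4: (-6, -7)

Q1 at (-5, 0):
  T3: √((4)² + (-2)²) = √(16.00000 + 4.00000) = 4.472
  T4: √((5)² + (1)²) = √(25.00000 + 1.00000) = 5.099
  T5: √((0)² + (-2)²) = √(0.00000 + 4.00000) = 2.000
  → nearest: T5 (2.000)
Q2 at (-4, -3):
  T3: √((3)² + (1)²) = √(9.00000 + 1.00000) = 3.162
  T4: √((4)² + (4)²) = √(16.00000 + 16.00000) = 5.657
  T5: √((-1)² + (1)²) = √(1.00000 + 1.00000) = 1.414
  → nearest: T5 (1.414)
Q3 at (3, 1):
  T3: √((-4)² + (-3)²) = √(16.00000 + 9.00000) = 5.000
  T4: √((-3)² + (0)²) = √(9.00000 + 0.00000) = 3.000
  T5: √((-8)² + (-3)²) = √(64.00000 + 9.00000) = 8.544
  → nearest: T4 (3.000)
Q4 at (-6, -7):
  T3: √((5)² + (5)²) = √(25.00000 + 25.00000) = 7.071
  T4: √((6)² + (8)²) = √(36.00000 + 64.00000) = 10.000
  T5: √((1)² + (5)²) = √(1.00000 + 25.00000) = 5.099
  → nearest: T5 (5.099)

Q1→T5; Q2→T5; Q3→T4; Q4→T5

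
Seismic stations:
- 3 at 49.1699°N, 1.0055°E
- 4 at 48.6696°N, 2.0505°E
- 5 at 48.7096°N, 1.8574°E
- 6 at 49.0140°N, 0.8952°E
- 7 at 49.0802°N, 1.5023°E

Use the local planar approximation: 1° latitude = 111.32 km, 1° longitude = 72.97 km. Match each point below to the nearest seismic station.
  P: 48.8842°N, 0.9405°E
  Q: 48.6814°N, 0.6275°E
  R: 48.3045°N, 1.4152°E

P→6; Q→6; R→5

P at 48.8842°N, 0.9405°E:
  3: √((0.2857·111.32)² + (0.0650·72.97)²) = √(1011.502303 + 22.496523) = 32.1559 km
  4: √((-0.2146·111.32)² + (1.1100·72.97)²) = √(570.697317 + 6560.465411) = 84.4462 km
  5: √((-0.1746·111.32)² + (0.9169·72.97)²) = √(377.776444 + 4476.438662) = 69.6722 km
  6: √((0.1298·111.32)² + (-0.0453·72.97)²) = √(208.783311 + 10.926601) = 14.8226 km
  7: √((0.1960·111.32)² + (0.5618·72.97)²) = √(476.056542 + 1680.552802) = 46.4393 km
  → nearest: 6 (14.8226 km)
Q at 48.6814°N, 0.6275°E:
  3: √((0.4885·111.32)² + (0.3780·72.97)²) = √(2957.164823 + 760.803133) = 60.9751 km
  4: √((-0.0118·111.32)² + (1.4230·72.97)²) = √(1.725482 + 10781.979274) = 103.8446 km
  5: √((0.0282·111.32)² + (1.2299·72.97)²) = √(9.854727 + 8054.309156) = 89.8007 km
  6: √((0.3326·111.32)² + (0.2677·72.97)²) = √(1370.852995 + 381.579852) = 41.8621 km
  7: √((0.3988·111.32)² + (0.8748·72.97)²) = √(1970.864172 + 4074.799472) = 77.7539 km
  → nearest: 6 (41.8621 km)
R at 48.3045°N, 1.4152°E:
  3: √((0.8654·111.32)² + (-0.4097·72.97)²) = √(9280.688093 + 893.759396) = 100.8685 km
  4: √((0.3651·111.32)² + (0.6353·72.97)²) = √(1651.847922 + 2149.049422) = 61.6514 km
  5: √((0.4051·111.32)² + (0.4422·72.97)²) = √(2033.625045 + 1041.180843) = 55.4509 km
  6: √((0.7095·111.32)² + (-0.5200·72.97)²) = √(6238.083661 + 1439.777491) = 87.6234 km
  7: √((0.7757·111.32)² + (0.0871·72.97)²) = √(7456.482076 + 40.394757) = 86.5845 km
  → nearest: 5 (55.4509 km)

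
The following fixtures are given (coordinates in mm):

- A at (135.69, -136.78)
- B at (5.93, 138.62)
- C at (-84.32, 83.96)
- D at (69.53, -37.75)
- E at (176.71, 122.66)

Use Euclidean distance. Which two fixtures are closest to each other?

Pairwise distances:
A–B: √((-129.76)² + (275.40)²) = √(16837.6576 + 75845.1600) = 304.44 mm
A–C: √((-220.01)² + (220.74)²) = √(48404.4001 + 48726.1476) = 311.66 mm
A–D: √((-66.16)² + (99.03)²) = √(4377.1456 + 9806.9409) = 119.10 mm
A–E: √((41.02)² + (259.44)²) = √(1682.6404 + 67309.1136) = 262.66 mm
B–C: √((-90.25)² + (-54.66)²) = √(8145.0625 + 2987.7156) = 105.51 mm
B–D: √((63.60)² + (-176.37)²) = √(4044.9600 + 31106.3769) = 187.49 mm
B–E: √((170.78)² + (-15.96)²) = √(29165.8084 + 254.7216) = 171.52 mm
C–D: √((153.85)² + (-121.71)²) = √(23669.8225 + 14813.3241) = 196.17 mm
C–E: √((261.03)² + (38.70)²) = √(68136.6609 + 1497.6900) = 263.88 mm
D–E: √((107.18)² + (160.41)²) = √(11487.5524 + 25731.3681) = 192.92 mm
Closest pair: B–C at 105.51 mm.

B and C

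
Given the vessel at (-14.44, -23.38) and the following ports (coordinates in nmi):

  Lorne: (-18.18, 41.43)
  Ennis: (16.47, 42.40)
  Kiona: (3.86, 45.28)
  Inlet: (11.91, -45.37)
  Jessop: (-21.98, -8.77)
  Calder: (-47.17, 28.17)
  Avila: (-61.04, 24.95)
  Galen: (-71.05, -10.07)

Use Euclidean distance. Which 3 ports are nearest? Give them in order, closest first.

Jessop, Inlet, Galen

Distances from (-14.44, -23.38):
Lorne: √((-3.74)² + (64.81)²) = √(13.9876 + 4200.3361) = 64.92 nmi
Ennis: √((30.91)² + (65.78)²) = √(955.4281 + 4327.0084) = 72.68 nmi
Kiona: √((18.30)² + (68.66)²) = √(334.8900 + 4714.1956) = 71.06 nmi
Inlet: √((26.35)² + (-21.99)²) = √(694.3225 + 483.5601) = 34.32 nmi
Jessop: √((-7.54)² + (14.61)²) = √(56.8516 + 213.4521) = 16.44 nmi
Calder: √((-32.73)² + (51.55)²) = √(1071.2529 + 2657.4025) = 61.06 nmi
Avila: √((-46.60)² + (48.33)²) = √(2171.5600 + 2335.7889) = 67.14 nmi
Galen: √((-56.61)² + (13.31)²) = √(3204.6921 + 177.1561) = 58.15 nmi
Sorted: Jessop (16.44 nmi) < Inlet (34.32 nmi) < Galen (58.15 nmi) < Calder (61.06 nmi) < Lorne (64.92 nmi) < …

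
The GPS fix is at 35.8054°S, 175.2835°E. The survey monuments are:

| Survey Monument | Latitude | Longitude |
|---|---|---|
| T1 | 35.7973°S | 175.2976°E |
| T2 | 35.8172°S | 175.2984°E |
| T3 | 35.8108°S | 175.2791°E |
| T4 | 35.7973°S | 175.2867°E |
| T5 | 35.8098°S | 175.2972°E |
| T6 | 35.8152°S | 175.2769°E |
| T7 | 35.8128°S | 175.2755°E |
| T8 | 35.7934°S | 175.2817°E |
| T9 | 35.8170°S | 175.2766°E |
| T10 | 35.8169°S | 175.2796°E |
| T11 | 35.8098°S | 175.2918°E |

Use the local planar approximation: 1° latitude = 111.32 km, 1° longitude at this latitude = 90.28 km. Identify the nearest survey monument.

Distances from 35.8054°S, 175.2835°E:
T1: 1.5600 km
T2: 1.8802 km
T3: 0.7205 km
T4: 0.9468 km
T5: 1.3303 km
T6: 1.2431 km
T7: 1.0955 km
T8: 1.3457 km
T9: 1.4337 km
T10: 1.3277 km
T11: 0.8952 km
Minimum: T3 at 0.7205 km.

T3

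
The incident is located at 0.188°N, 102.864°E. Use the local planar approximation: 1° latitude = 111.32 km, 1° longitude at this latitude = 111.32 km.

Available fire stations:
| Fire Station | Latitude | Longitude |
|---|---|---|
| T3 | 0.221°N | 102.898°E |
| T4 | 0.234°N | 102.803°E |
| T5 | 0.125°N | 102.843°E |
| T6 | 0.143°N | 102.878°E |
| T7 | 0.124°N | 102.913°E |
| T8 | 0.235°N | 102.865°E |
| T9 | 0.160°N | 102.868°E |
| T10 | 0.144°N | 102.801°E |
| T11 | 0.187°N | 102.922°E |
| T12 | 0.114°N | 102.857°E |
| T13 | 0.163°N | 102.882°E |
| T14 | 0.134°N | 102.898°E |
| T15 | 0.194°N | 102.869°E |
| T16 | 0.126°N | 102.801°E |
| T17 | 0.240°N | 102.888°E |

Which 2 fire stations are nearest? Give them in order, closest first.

T15, T9

Distances from 0.188°N, 102.864°E:
T3: 5.275 km
T4: 8.505 km
T5: 7.393 km
T6: 5.246 km
T7: 8.973 km
T8: 5.233 km
T9: 3.149 km
T10: 8.554 km
T11: 6.458 km
T12: 8.274 km
T13: 3.429 km
T14: 7.104 km
T15: 0.869 km
T16: 9.840 km
T17: 6.375 km
Sorted: T15 (0.869 km) < T9 (3.149 km) < T13 (3.429 km) < T8 (5.233 km) < …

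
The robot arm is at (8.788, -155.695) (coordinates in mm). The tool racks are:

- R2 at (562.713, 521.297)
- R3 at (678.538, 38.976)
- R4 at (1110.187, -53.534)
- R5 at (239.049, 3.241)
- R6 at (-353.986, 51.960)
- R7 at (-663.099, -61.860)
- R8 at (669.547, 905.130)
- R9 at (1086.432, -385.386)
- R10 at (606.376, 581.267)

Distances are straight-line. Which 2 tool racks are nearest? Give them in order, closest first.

R5, R6

Distances from (8.788, -155.695):
R2: 874.729 mm
R3: 697.468 mm
R4: 1106.127 mm
R5: 279.787 mm
R6: 418.002 mm
R7: 678.408 mm
R8: 1249.781 mm
R9: 1101.851 mm
R10: 948.802 mm
Sorted: R5 (279.787 mm) < R6 (418.002 mm) < R7 (678.408 mm) < R3 (697.468 mm) < …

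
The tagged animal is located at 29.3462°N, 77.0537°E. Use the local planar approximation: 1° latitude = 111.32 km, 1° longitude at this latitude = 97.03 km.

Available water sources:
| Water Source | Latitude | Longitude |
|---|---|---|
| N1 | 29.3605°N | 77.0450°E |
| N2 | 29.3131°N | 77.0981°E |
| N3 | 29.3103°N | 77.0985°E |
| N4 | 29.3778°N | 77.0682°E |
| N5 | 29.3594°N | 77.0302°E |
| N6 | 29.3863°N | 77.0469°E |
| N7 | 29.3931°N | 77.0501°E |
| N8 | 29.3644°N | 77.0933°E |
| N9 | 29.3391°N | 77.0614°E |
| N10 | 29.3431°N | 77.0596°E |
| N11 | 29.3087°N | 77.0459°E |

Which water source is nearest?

Distances from 29.3462°N, 77.0537°E:
N1: √((0.0143·111.32)² + (-0.0087·97.03)²) = √(2.534069 + 0.712608) = 1.8019 km
N2: √((-0.0331·111.32)² + (0.0444·97.03)²) = √(13.576955 + 18.560001) = 5.6689 km
N3: √((-0.0359·111.32)² + (0.0448·97.03)²) = √(15.971117 + 18.895922) = 5.9048 km
N4: √((0.0316·111.32)² + (0.0145·97.03)²) = √(12.374298 + 1.979466) = 3.7886 km
N5: √((0.0132·111.32)² + (-0.0235·97.03)²) = √(2.159207 + 5.199335) = 2.7127 km
N6: √((0.0401·111.32)² + (-0.0068·97.03)²) = √(19.926689 + 0.435341) = 4.5124 km
N7: √((0.0469·111.32)² + (-0.0036·97.03)²) = √(27.257880 + 0.122016) = 5.2326 km
N8: √((0.0182·111.32)² + (0.0396·97.03)²) = √(4.104773 + 14.763946) = 4.3438 km
N9: √((-0.0071·111.32)² + (0.0077·97.03)²) = √(0.624688 + 0.558205) = 1.0876 km
N10: √((-0.0031·111.32)² + (0.0059·97.03)²) = √(0.119088 + 0.327730) = 0.6684 km
N11: √((-0.0375·111.32)² + (-0.0078·97.03)²) = √(17.426450 + 0.572798) = 4.2426 km
Minimum: N10 at 0.6684 km.

N10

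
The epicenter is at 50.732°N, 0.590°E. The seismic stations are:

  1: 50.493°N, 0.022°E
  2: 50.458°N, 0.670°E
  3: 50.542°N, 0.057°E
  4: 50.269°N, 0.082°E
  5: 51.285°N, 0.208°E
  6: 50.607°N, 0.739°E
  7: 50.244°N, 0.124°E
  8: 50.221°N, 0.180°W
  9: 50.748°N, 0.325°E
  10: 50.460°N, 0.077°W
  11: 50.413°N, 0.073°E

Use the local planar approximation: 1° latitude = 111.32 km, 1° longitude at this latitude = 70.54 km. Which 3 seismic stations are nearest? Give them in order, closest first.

Distances from 50.732°N, 0.590°E:
1: √((-0.239·111.32)² + (-0.568·70.54)²) = √(707.85157 + 1605.34205) = 48.096 km
2: √((-0.274·111.32)² + (0.080·70.54)²) = √(930.35248 + 31.84571) = 31.019 km
3: √((-0.190·111.32)² + (-0.533·70.54)²) = √(447.35634 + 1413.59607) = 43.139 km
4: √((-0.463·111.32)² + (-0.508·70.54)²) = √(2656.49117 + 1284.09849) = 62.774 km
5: √((0.553·111.32)² + (-0.382·70.54)²) = √(3789.62868 + 726.10201) = 67.199 km
6: √((-0.125·111.32)² + (0.149·70.54)²) = √(193.62722 + 110.46977) = 17.438 km
7: √((-0.488·111.32)² + (-0.466·70.54)²) = √(2951.11436 + 1080.54472) = 63.495 km
8: √((-0.511·111.32)² + (-0.770·70.54)²) = √(3235.84862 + 2950.20613) = 78.651 km
9: √((0.016·111.32)² + (-0.265·70.54)²) = √(3.17239 + 349.43199) = 18.778 km
10: √((-0.272·111.32)² + (-0.667·70.54)²) = √(916.82026 + 2213.71944) = 55.951 km
11: √((-0.319·111.32)² + (-0.517·70.54)²) = √(1261.03680 + 1330.00109) = 50.902 km
Sorted: 6 (17.438 km) < 9 (18.778 km) < 2 (31.019 km) < 3 (43.139 km) < 1 (48.096 km) < …

6, 9, 2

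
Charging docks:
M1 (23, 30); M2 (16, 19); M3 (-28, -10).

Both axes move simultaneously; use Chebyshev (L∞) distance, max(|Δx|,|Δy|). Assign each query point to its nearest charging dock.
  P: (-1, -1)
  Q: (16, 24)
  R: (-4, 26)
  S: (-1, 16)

P→M2; Q→M2; R→M2; S→M2

P at (-1, -1):
  M1: max(|24|, |31|) = 31
  M2: max(|17|, |20|) = 20
  M3: max(|-27|, |-9|) = 27
  → nearest: M2 (20)
Q at (16, 24):
  M1: max(|7|, |6|) = 7
  M2: max(|0|, |-5|) = 5
  M3: max(|-44|, |-34|) = 44
  → nearest: M2 (5)
R at (-4, 26):
  M1: max(|27|, |4|) = 27
  M2: max(|20|, |-7|) = 20
  M3: max(|-24|, |-36|) = 36
  → nearest: M2 (20)
S at (-1, 16):
  M1: max(|24|, |14|) = 24
  M2: max(|17|, |3|) = 17
  M3: max(|-27|, |-26|) = 27
  → nearest: M2 (17)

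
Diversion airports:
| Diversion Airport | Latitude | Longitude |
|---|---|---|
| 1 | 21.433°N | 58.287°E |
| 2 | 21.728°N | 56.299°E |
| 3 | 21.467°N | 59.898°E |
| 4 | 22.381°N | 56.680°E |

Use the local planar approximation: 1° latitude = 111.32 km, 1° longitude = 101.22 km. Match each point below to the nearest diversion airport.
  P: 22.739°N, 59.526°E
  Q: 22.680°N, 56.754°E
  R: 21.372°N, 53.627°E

P→3; Q→4; R→2

P at 22.739°N, 59.526°E:
  1: 192.001 km
  2: 345.482 km
  3: 146.520 km
  4: 290.816 km
  → nearest: 3 (146.520 km)
Q at 22.680°N, 56.754°E:
  1: 208.201 km
  2: 115.551 km
  3: 345.698 km
  4: 34.117 km
  → nearest: 4 (34.117 km)
R at 21.372°N, 53.627°E:
  1: 471.734 km
  2: 273.348 km
  3: 634.839 km
  4: 328.805 km
  → nearest: 2 (273.348 km)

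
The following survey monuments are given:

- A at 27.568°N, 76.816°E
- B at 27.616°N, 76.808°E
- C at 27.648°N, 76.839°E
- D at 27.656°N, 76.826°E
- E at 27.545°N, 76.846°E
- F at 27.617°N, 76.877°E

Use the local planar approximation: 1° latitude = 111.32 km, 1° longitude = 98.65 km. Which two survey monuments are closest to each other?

C and D

Pairwise distances:
A–B: 5.401 km
A–C: 9.190 km
A–D: 9.846 km
A–E: 3.913 km
A–F: 8.122 km
B–C: 4.695 km
B–D: 4.794 km
B–E: 8.748 km
B–F: 6.808 km
C–D: 1.561 km
C–E: 11.487 km
C–F: 5.095 km
D–E: 12.513 km
D–F: 6.645 km
E–F: 8.579 km
Closest pair: C–D at 1.561 km.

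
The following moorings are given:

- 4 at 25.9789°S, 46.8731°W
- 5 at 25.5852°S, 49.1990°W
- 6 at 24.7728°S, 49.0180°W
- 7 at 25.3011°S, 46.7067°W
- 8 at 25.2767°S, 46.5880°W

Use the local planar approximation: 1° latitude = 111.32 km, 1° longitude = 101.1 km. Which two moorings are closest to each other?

7 and 8

Pairwise distances:
7–8: 12.3041 km
4–7: 77.3054 km
4–8: 83.3137 km
5–6: 92.2691 km
4–5: 239.1978 km
6–7: 240.9595 km
6–8: 251.9956 km
5–7: 253.9485 km
4–6: 255.0495 km
5–8: 266.1967 km
Closest pair: 7–8 at 12.3041 km.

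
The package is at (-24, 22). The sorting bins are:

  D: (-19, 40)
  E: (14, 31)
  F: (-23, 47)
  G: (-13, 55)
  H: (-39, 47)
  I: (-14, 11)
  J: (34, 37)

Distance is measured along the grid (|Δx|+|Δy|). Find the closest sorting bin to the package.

Distances from (-24, 22):
D: 23
E: 47
F: 26
G: 44
H: 40
I: 21
J: 73
Minimum: I at 21.

I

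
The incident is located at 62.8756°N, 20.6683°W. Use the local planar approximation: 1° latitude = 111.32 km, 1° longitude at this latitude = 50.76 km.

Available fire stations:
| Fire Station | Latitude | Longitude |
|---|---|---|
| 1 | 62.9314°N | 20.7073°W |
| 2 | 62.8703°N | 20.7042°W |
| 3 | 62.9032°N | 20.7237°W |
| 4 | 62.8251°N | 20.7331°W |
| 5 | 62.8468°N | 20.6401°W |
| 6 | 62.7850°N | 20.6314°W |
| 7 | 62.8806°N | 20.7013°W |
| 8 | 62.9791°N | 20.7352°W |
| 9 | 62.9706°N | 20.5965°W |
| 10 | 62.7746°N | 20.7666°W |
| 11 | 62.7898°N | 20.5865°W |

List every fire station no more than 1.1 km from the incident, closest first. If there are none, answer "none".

none

Distances from 62.8756°N, 20.6683°W:
1: √((0.0558·111.32)² + (-0.0390·50.76)²) = √(38.584670 + 3.918975) = 6.5195 km
2: √((-0.0053·111.32)² + (-0.0359·50.76)²) = √(0.348095 + 3.320719) = 1.9154 km
3: √((0.0276·111.32)² + (-0.0554·50.76)²) = √(9.439838 + 7.907929) = 4.1651 km
4: √((-0.0505·111.32)² + (-0.0648·50.76)²) = √(31.603061 + 10.819152) = 6.5132 km
5: √((-0.0288·111.32)² + (0.0282·50.76)²) = √(10.278539 + 2.048998) = 3.5111 km
6: √((-0.0906·111.32)² + (0.0369·50.76)²) = √(101.719166 + 3.508294) = 10.2580 km
7: √((0.0050·111.32)² + (-0.0330·50.76)²) = √(0.309804 + 2.805893) = 1.7651 km
8: √((0.1035·111.32)² + (-0.0669·50.76)²) = √(132.747727 + 11.531756) = 12.0116 km
9: √((0.0950·111.32)² + (0.0718·50.76)²) = √(111.839085 + 13.282876) = 11.1858 km
10: √((-0.1010·111.32)² + (-0.0983·50.76)²) = √(126.412245 + 24.897186) = 12.3008 km
11: √((-0.0858·111.32)² + (0.0818·50.76)²) = √(91.226491 + 17.240499) = 10.4147 km
Threshold 1.1 km: none within range.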